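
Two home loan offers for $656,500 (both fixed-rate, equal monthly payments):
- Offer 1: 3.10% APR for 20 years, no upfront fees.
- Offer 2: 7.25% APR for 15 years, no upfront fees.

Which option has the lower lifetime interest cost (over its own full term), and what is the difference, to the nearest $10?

Offer 1 by $197,000

Offer 1: monthly rate = 3.1%/12 = 0.0025833; payment = 656,500 × 0.0025833 / (1 − (1+0.0025833)^−240) = $3,673.88.
Total interest on Offer 1 = 240 × $3,673.88 − $656,500 = $225,231.20.
Offer 2: at 7.25% the monthly rate is 0.0060417, so the payment is 656,500 × 0.0060417 / (1 − 1.0060417^−180) = $5,992.94.
Total interest on Offer 2 = 180 × $5,992.94 − $656,500 = $422,229.20.
Offer 1 is lower by $196,998.00.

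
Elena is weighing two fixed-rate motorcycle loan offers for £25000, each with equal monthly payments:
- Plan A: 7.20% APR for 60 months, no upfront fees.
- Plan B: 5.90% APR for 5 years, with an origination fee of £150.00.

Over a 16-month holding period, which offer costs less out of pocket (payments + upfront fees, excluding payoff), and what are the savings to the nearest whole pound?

Plan A: at 7.20% the monthly rate is 0.0060000, so the payment is 25,000 × 0.0060000 / (1 − 1.0060000^−60) = £497.39.
Plan B: monthly rate = 5.9%/12 = 0.0049167; payment = 25,000 × 0.0049167 / (1 − (1+0.0049167)^−60) = £482.16.
Over 16 months: Plan A costs 16 × £497.39 = £7,958.24; Plan B costs 16 × £482.16 + £150.00 = £7,864.56.
Plan B is cheaper by £7,958.24 − £7,864.56 = £93.68.

Plan B by £94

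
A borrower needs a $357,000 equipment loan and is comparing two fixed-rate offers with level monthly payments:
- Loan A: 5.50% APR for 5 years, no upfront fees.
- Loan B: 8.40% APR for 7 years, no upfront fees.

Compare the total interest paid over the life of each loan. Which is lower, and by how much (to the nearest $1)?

Loan A by $64,251

Loan A: at 5.50% the monthly rate is 0.0045833, so the payment is 357,000 × 0.0045833 / (1 − 1.0045833^−60) = $6,819.11.
Total interest on Loan A = 60 × $6,819.11 − $357,000 = $52,146.60.
Loan B: monthly rate = 8.4%/12 = 0.0070000; payment = 357,000 × 0.0070000 / (1 − (1+0.0070000)^−84) = $5,635.69.
Total interest on Loan B = 84 × $5,635.69 − $357,000 = $116,397.96.
Loan A is lower by $64,251.36.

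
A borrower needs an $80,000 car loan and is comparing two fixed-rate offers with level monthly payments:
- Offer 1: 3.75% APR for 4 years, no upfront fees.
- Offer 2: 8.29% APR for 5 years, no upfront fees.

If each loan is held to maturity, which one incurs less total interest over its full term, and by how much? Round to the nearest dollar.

Offer 1: at 3.75% the monthly rate is 0.0031250, so the payment is 80,000 × 0.0031250 / (1 − 1.0031250^−48) = $1,797.39.
Total interest on Offer 1 = 48 × $1,797.39 − $80,000 = $6,274.72.
Offer 2: monthly rate = 8.29%/12 = 0.0069083; payment = 80,000 × 0.0069083 / (1 − (1+0.0069083)^−60) = $1,633.24.
Total interest on Offer 2 = 60 × $1,633.24 − $80,000 = $17,994.40.
Offer 1 is lower by $11,719.68.

Offer 1 by $11,720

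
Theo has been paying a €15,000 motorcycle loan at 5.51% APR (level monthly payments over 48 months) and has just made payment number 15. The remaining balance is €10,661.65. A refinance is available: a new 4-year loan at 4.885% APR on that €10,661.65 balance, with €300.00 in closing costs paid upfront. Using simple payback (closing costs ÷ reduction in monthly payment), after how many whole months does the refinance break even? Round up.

3 months

Current payment = 15,000 × 5.51%/12 / (1 − (1+0.0045917)^−48) = €348.92.
Refinanced payment = 10,661.65 × 0.0040708 / (1 − (1+0.0040708)^−48) = €244.98.
Monthly savings = €348.92 − €244.98 = €103.94.
Break-even = €300.00 / €103.94 = 2.89 → 3 months.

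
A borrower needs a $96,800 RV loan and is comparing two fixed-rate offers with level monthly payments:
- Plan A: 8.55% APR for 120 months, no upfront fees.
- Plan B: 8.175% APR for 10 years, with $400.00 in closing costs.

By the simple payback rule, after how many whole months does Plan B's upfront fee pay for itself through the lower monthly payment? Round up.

21 months

Plan A: at 8.55% the monthly rate is 0.0071250, so the payment is 96,800 × 0.0071250 / (1 − 1.0071250^−120) = $1,202.77.
Plan B: at 8.175% the monthly rate is 0.0068125, so the payment is 96,800 × 0.0068125 / (1 − 1.0068125^−120) = $1,183.42.
Monthly savings = $1,202.77 − $1,183.42 = $19.35.
Break-even = $400.00 / $19.35 = 20.67 → 21 months.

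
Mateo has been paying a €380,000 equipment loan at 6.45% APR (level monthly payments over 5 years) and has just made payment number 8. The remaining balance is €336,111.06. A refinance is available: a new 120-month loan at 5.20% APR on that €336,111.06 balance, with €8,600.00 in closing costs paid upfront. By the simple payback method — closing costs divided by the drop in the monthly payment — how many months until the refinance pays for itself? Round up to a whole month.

Current payment = 380,000 × 6.45%/12 / (1 − (1+0.0053750)^−60) = €7,426.24.
Refinanced payment = 336,111.06 × 0.0043333 / (1 − (1+0.0043333)^−120) = €3,597.93.
Monthly savings = €7,426.24 − €3,597.93 = €3,828.31.
Break-even = €8,600.00 / €3,828.31 = 2.25 → 3 months.

3 months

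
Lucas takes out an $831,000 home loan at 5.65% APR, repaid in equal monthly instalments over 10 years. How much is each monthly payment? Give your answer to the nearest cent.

Monthly rate = 5.65%/12 = 0.0047083; payment = 831,000 × 0.0047083 / (1 − (1+0.0047083)^−120) = $9,080.42.

$9,080.42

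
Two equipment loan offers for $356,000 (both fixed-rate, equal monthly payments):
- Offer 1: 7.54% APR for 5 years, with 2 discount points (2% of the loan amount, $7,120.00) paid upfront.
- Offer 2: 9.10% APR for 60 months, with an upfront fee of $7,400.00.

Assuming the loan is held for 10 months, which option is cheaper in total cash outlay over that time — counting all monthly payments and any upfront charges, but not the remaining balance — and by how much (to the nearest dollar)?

Offer 1: at 7.54% the monthly rate is 0.0062833, so the payment is 356,000 × 0.0062833 / (1 − 1.0062833^−60) = $7,140.28.
Offer 2: monthly rate = 9.1%/12 = 0.0075833; payment = 356,000 × 0.0075833 / (1 − (1+0.0075833)^−60) = $7,407.26.
Over 10 months: Offer 1 costs 10 × $7,140.28 + $7,120.00 = $78,522.80; Offer 2 costs 10 × $7,407.26 + $7,400.00 = $81,472.60.
Offer 1 is cheaper by $81,472.60 − $78,522.80 = $2,949.80.

Offer 1 by $2,950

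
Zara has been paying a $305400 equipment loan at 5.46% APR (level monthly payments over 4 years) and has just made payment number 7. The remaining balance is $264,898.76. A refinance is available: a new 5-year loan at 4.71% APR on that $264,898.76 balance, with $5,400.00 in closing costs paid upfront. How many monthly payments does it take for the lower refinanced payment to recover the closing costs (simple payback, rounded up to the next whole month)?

Current payment = 305,400 × 5.46%/12 / (1 − (1+0.0045500)^−48) = $7,096.96.
Refinanced payment = 264,898.76 × 0.0039250 / (1 − (1+0.0039250)^−60) = $4,963.85.
Monthly savings = $7,096.96 − $4,963.85 = $2,133.11.
Break-even = $5,400.00 / $2,133.11 = 2.53 → 3 months.

3 months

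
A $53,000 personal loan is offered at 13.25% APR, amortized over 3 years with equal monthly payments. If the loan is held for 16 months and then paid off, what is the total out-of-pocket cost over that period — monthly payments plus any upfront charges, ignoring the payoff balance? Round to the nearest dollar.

$28,675

Monthly rate = 13.25%/12 = 0.0110417; payment = 53,000 × 0.0110417 / (1 − (1+0.0110417)^−36) = $1,792.17.
Total outlay = 16 × $1,792.17 = $28,674.72.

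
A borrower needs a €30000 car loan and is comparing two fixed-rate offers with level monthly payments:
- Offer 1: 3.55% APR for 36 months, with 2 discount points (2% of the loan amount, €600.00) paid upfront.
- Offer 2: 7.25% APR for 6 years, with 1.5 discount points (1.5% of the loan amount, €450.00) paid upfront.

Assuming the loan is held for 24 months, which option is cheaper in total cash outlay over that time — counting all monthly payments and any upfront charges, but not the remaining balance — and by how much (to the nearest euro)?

Offer 1: at 3.55% the monthly rate is 0.0029583, so the payment is 30,000 × 0.0029583 / (1 − 1.0029583^−36) = €879.73.
Offer 2: monthly rate = 7.25%/12 = 0.0060417; payment = 30,000 × 0.0060417 / (1 − (1+0.0060417)^−72) = €515.08.
Over 24 months: Offer 1 costs 24 × €879.73 + €600.00 = €21,713.52; Offer 2 costs 24 × €515.08 + €450.00 = €12,811.92.
Offer 2 is cheaper by €21,713.52 − €12,811.92 = €8,901.60.

Offer 2 by €8,902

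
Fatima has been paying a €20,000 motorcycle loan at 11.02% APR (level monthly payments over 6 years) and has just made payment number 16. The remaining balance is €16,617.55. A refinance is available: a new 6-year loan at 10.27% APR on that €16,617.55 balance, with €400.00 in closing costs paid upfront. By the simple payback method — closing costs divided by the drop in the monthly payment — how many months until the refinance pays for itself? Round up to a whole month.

6 months

Current payment = 20,000 × 11.02%/12 / (1 − (1+0.0091833)^−72) = €380.89.
Refinanced payment = 16,617.55 × 0.0085583 / (1 − (1+0.0085583)^−72) = €310.12.
Monthly savings = €380.89 − €310.12 = €70.77.
Break-even = €400.00 / €70.77 = 5.65 → 6 months.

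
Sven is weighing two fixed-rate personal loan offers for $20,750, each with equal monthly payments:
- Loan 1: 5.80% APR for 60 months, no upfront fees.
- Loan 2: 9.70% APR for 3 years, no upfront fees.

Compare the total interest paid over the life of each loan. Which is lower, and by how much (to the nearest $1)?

Loan 1 by $45

Loan 1: monthly rate = 5.8%/12 = 0.0048333; payment = 20,750 × 0.0048333 / (1 − (1+0.0048333)^−60) = $399.23.
Total interest on Loan 1 = 60 × $399.23 − $20,750 = $3,203.80.
Loan 2: at 9.70% the monthly rate is 0.0080833, so the payment is 20,750 × 0.0080833 / (1 − 1.0080833^−36) = $666.63.
Total interest on Loan 2 = 36 × $666.63 − $20,750 = $3,248.68.
Loan 1 is lower by $44.88.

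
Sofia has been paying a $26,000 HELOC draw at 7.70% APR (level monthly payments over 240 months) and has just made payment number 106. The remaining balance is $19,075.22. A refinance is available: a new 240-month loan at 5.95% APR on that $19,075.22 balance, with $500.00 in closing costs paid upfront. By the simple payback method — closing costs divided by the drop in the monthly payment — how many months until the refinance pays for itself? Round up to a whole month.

7 months

Current payment = 26,000 × 7.7%/12 / (1 − (1+0.0064167)^−240) = $212.65.
Refinanced payment = 19,075.22 × 0.0049583 / (1 − (1+0.0049583)^−240) = $136.11.
Monthly savings = $212.65 − $136.11 = $76.54.
Break-even = $500.00 / $76.54 = 6.53 → 7 months.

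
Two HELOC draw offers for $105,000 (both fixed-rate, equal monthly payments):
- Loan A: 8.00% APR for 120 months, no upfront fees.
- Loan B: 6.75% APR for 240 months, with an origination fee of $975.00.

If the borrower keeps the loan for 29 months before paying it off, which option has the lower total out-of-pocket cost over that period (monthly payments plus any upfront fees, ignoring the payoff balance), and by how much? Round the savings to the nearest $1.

Loan B by $12,816

Loan A: at 8.00% the monthly rate is 0.0066667, so the payment is 105,000 × 0.0066667 / (1 − 1.0066667^−120) = $1,273.94.
Loan B: at 6.75% the monthly rate is 0.0056250, so the payment is 105,000 × 0.0056250 / (1 − 1.0056250^−240) = $798.38.
Over 29 months: Loan A costs 29 × $1,273.94 = $36,944.26; Loan B costs 29 × $798.38 + $975.00 = $24,128.02.
Loan B is cheaper by $36,944.26 − $24,128.02 = $12,816.24.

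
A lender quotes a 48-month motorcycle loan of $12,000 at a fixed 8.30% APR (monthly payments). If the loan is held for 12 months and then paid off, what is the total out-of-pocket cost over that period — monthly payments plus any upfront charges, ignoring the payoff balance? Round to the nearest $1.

$3,536

At 8.30% the monthly rate is 0.0069167, so the payment is 12,000 × 0.0069167 / (1 − 1.0069167^−48) = $294.65.
Total outlay = 12 × $294.65 = $3,535.80.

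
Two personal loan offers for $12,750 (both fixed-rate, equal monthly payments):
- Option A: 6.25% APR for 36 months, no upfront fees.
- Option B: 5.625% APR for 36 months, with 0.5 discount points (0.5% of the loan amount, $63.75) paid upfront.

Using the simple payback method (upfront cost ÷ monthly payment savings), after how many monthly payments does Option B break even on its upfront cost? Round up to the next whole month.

18 months

Option A: monthly rate = 6.25%/12 = 0.0052083; payment = 12,750 × 0.0052083 / (1 − (1+0.0052083)^−36) = $389.33.
Option B: monthly rate = 5.625%/12 = 0.0046875; payment = 12,750 × 0.0046875 / (1 − (1+0.0046875)^−36) = $385.72.
Monthly savings = $389.33 − $385.72 = $3.61.
Break-even = $63.75 / $3.61 = 17.66 → 18 months.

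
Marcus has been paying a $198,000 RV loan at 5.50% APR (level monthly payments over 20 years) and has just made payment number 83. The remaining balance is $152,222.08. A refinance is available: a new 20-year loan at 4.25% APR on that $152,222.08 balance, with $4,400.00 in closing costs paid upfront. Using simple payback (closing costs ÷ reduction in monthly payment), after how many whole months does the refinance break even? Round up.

11 months

Current payment = 198,000 × 5.5%/12 / (1 − (1+0.0045833)^−240) = $1,362.02.
Refinanced payment = 152,222.08 × 0.0035417 / (1 − (1+0.0035417)^−240) = $942.61.
Monthly savings = $1,362.02 − $942.61 = $419.41.
Break-even = $4,400.00 / $419.41 = 10.49 → 11 months.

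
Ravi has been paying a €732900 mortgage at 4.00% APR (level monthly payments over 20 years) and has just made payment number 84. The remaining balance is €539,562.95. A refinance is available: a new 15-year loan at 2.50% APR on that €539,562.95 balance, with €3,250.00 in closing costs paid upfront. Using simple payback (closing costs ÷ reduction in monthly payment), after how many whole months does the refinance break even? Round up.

4 months

Current payment = 732,900 × 4%/12 / (1 − (1+0.0033333)^−240) = €4,441.23.
Refinanced payment = 539,562.95 × 0.0020833 / (1 − (1+0.0020833)^−180) = €3,597.75.
Monthly savings = €4,441.23 − €3,597.75 = €843.48.
Break-even = €3,250.00 / €843.48 = 3.85 → 4 months.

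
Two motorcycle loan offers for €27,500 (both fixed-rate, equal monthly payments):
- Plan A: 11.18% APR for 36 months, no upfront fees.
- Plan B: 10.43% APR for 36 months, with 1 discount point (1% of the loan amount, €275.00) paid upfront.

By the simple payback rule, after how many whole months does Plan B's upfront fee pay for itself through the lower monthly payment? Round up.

Plan A: monthly rate = 11.18%/12 = 0.0093167; payment = 27,500 × 0.0093167 / (1 − (1+0.0093167)^−36) = €902.66.
Plan B: monthly rate = 10.43%/12 = 0.0086917; payment = 27,500 × 0.0086917 / (1 − (1+0.0086917)^−36) = €892.91.
Monthly savings = €902.66 − €892.91 = €9.75.
Break-even = €275.00 / €9.75 = 28.21 → 29 months.

29 months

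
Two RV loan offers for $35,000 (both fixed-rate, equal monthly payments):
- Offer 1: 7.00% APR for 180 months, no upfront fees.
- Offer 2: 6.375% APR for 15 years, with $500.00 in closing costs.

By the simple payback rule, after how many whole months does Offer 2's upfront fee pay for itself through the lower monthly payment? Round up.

42 months

Offer 1: monthly rate = 7%/12 = 0.0058333; payment = 35,000 × 0.0058333 / (1 − (1+0.0058333)^−180) = $314.59.
Offer 2: at 6.375% the monthly rate is 0.0053125, so the payment is 35,000 × 0.0053125 / (1 − 1.0053125^−180) = $302.49.
Monthly savings = $314.59 − $302.49 = $12.10.
Break-even = $500.00 / $12.10 = 41.32 → 42 months.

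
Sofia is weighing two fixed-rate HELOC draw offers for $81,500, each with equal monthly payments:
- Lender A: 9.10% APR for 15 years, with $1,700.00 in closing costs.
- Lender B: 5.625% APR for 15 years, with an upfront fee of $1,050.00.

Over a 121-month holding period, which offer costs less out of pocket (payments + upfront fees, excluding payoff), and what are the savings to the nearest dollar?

Lender B by $20,027

Lender A: monthly rate = 9.1%/12 = 0.0075833; payment = 81,500 × 0.0075833 / (1 − (1+0.0075833)^−180) = $831.48.
Lender B: monthly rate = 5.625%/12 = 0.0046875; payment = 81,500 × 0.0046875 / (1 − (1+0.0046875)^−180) = $671.34.
Over 121 months: Lender A costs 121 × $831.48 + $1,700.00 = $102,309.08; Lender B costs 121 × $671.34 + $1,050.00 = $82,282.14.
Lender B is cheaper by $102,309.08 − $82,282.14 = $20,026.94.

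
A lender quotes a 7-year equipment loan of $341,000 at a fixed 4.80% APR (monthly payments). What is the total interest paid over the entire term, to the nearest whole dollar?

Monthly rate = 4.8%/12 = 0.0040000; payment = 341,000 × 0.0040000 / (1 − (1+0.0040000)^−84) = $4,787.68.
Total paid = 84 × $4,787.68 = $402,165.12; interest = $402,165.12 − $341,000 = $61,165.12.

$61,165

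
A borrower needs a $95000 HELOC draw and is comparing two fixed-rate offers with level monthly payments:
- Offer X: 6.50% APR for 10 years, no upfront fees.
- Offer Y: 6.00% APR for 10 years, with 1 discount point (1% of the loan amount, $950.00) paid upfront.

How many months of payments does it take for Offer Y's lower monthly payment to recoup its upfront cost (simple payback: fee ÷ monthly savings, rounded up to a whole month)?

Offer X: monthly rate = 6.5%/12 = 0.0054167; payment = 95,000 × 0.0054167 / (1 − (1+0.0054167)^−120) = $1,078.71.
Offer Y: monthly rate = 6%/12 = 0.0050000; payment = 95,000 × 0.0050000 / (1 − (1+0.0050000)^−120) = $1,054.69.
Monthly savings = $1,078.71 − $1,054.69 = $24.02.
Break-even = $950.00 / $24.02 = 39.55 → 40 months.

40 months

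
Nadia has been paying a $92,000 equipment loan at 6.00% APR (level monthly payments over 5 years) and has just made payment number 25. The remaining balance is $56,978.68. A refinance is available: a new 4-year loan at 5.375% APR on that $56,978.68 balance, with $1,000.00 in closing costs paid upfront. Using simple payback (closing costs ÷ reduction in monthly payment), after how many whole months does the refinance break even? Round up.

3 months

Current payment = 92,000 × 6%/12 / (1 − (1+0.0050000)^−60) = $1,778.62.
Refinanced payment = 56,978.68 × 0.0044792 / (1 − (1+0.0044792)^−48) = $1,321.88.
Monthly savings = $1,778.62 − $1,321.88 = $456.74.
Break-even = $1,000.00 / $456.74 = 2.19 → 3 months.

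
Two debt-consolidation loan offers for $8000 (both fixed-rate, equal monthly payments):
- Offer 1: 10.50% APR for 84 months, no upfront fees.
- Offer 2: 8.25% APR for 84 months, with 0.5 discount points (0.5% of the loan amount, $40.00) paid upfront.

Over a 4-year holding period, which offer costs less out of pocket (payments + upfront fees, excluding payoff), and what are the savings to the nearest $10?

Offer 2 by $400

Offer 1: monthly rate = 10.5%/12 = 0.0087500; payment = 8,000 × 0.0087500 / (1 − (1+0.0087500)^−84) = $134.89.
Offer 2: monthly rate = 8.25%/12 = 0.0068750; payment = 8,000 × 0.0068750 / (1 − (1+0.0068750)^−84) = $125.69.
Over 48 months: Offer 1 costs 48 × $134.89 = $6,474.72; Offer 2 costs 48 × $125.69 + $40.00 = $6,073.12.
Offer 2 is cheaper by $6,474.72 − $6,073.12 = $401.60.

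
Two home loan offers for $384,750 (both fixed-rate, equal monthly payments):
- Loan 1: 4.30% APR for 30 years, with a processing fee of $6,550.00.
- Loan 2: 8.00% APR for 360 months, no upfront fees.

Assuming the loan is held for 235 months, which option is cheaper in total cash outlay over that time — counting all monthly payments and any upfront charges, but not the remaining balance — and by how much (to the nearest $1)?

Loan 1: at 4.30% the monthly rate is 0.0035833, so the payment is 384,750 × 0.0035833 / (1 − 1.0035833^−360) = $1,904.02.
Loan 2: monthly rate = 8%/12 = 0.0066667; payment = 384,750 × 0.0066667 / (1 − (1+0.0066667)^−360) = $2,823.16.
Over 235 months: Loan 1 costs 235 × $1,904.02 + $6,550.00 = $453,994.70; Loan 2 costs 235 × $2,823.16 = $663,442.60.
Loan 1 is cheaper by $663,442.60 − $453,994.70 = $209,447.90.

Loan 1 by $209,448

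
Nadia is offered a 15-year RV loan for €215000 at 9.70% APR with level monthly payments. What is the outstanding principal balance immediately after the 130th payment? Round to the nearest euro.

€93,105

With monthly rate i = 9.7%/12 = 0.0080833, the balance after k of n payments is P · [(1+i)^n − (1+i)^k] / [(1+i)^n − 1].
(1+0.0080833)^180 = 4.25949613 and (1+0.0080833)^130 = 2.84797713, so the balance is 215,000 × (4.25949613 − 2.84797713) / (4.25949613 − 1) = €93,105.37.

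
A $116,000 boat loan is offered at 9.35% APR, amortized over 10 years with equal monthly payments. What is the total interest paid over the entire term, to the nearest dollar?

$62,980

Monthly rate = 9.35%/12 = 0.0077917; payment = 116,000 × 0.0077917 / (1 − (1+0.0077917)^−120) = $1,491.50.
Total paid = 120 × $1,491.50 = $178,980.00; interest = $178,980.00 − $116,000 = $62,980.00.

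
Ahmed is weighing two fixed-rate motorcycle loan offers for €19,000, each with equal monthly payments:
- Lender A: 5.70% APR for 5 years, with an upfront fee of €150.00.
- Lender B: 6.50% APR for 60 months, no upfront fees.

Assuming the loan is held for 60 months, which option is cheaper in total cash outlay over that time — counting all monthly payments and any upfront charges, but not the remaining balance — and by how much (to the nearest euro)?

Lender A by €275

Lender A: monthly rate = 5.7%/12 = 0.0047500; payment = 19,000 × 0.0047500 / (1 − (1+0.0047500)^−60) = €364.68.
Lender B: at 6.50% the monthly rate is 0.0054167, so the payment is 19,000 × 0.0054167 / (1 − 1.0054167^−60) = €371.76.
Over 60 months: Lender A costs 60 × €364.68 + €150.00 = €22,030.80; Lender B costs 60 × €371.76 = €22,305.60.
Lender A is cheaper by €22,305.60 − €22,030.80 = €274.80.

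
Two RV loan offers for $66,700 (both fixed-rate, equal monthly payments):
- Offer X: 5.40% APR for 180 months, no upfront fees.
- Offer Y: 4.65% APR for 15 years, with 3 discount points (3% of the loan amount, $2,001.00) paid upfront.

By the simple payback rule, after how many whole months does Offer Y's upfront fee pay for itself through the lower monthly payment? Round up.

Offer X: monthly rate = 5.4%/12 = 0.0045000; payment = 66,700 × 0.0045000 / (1 − (1+0.0045000)^−180) = $541.46.
Offer Y: monthly rate = 4.65%/12 = 0.0038750; payment = 66,700 × 0.0038750 / (1 − (1+0.0038750)^−180) = $515.38.
Monthly savings = $541.46 − $515.38 = $26.08.
Break-even = $2,001.00 / $26.08 = 76.73 → 77 months.

77 months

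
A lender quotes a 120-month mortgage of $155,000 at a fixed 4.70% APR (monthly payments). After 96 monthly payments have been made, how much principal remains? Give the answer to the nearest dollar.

$37,071

With monthly rate i = 4.7%/12 = 0.0039167, the balance after k of n payments is P · [(1+i)^n − (1+i)^k] / [(1+i)^n − 1].
(1+0.0039167)^120 = 1.59852604 and (1+0.0039167)^96 = 1.45537789, so the balance is 155,000 × (1.59852604 − 1.45537789) / (1.59852604 − 1) = $37,071.01.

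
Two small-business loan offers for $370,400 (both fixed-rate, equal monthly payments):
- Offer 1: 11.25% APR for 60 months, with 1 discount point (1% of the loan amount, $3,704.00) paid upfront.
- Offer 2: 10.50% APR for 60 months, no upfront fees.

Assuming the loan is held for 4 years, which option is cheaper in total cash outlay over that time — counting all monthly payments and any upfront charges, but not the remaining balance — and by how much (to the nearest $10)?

Offer 1: monthly rate = 11.25%/12 = 0.0093750; payment = 370,400 × 0.0093750 / (1 − (1+0.0093750)^−60) = $8,099.65.
Offer 2: monthly rate = 10.5%/12 = 0.0087500; payment = 370,400 × 0.0087500 / (1 − (1+0.0087500)^−60) = $7,961.34.
Over 48 months: Offer 1 costs 48 × $8,099.65 + $3,704.00 = $392,487.20; Offer 2 costs 48 × $7,961.34 = $382,144.32.
Offer 2 is cheaper by $392,487.20 − $382,144.32 = $10,342.88.

Offer 2 by $10,340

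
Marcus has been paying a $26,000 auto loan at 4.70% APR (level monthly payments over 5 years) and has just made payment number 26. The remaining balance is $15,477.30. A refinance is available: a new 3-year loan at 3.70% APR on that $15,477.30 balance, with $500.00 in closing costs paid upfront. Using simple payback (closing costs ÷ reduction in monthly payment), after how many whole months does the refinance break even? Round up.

Current payment = 26,000 × 4.7%/12 / (1 − (1+0.0039167)^−60) = $487.09.
Refinanced payment = 15,477.30 × 0.0030833 / (1 − (1+0.0030833)^−36) = $454.89.
Monthly savings = $487.09 − $454.89 = $32.20.
Break-even = $500.00 / $32.20 = 15.53 → 16 months.

16 months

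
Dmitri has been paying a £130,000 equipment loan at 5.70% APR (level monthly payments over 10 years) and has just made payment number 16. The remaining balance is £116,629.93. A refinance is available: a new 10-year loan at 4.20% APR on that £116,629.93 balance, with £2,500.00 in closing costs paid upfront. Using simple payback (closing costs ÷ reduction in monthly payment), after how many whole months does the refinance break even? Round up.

11 months

Current payment = 130,000 × 5.7%/12 / (1 − (1+0.0047500)^−120) = £1,423.76.
Refinanced payment = 116,629.93 × 0.0035000 / (1 − (1+0.0035000)^−120) = £1,191.94.
Monthly savings = £1,423.76 − £1,191.94 = £231.82.
Break-even = £2,500.00 / £231.82 = 10.78 → 11 months.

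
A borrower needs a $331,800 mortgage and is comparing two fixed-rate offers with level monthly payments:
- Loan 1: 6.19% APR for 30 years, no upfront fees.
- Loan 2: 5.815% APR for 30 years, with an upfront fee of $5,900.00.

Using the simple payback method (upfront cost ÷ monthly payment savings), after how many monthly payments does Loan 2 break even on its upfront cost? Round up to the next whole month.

74 months

Loan 1: monthly rate = 6.19%/12 = 0.0051583; payment = 331,800 × 0.0051583 / (1 − (1+0.0051583)^−360) = $2,030.02.
Loan 2: at 5.815% the monthly rate is 0.0048458, so the payment is 331,800 × 0.0048458 / (1 − 1.0048458^−360) = $1,950.02.
Monthly savings = $2,030.02 − $1,950.02 = $80.00.
Break-even = $5,900.00 / $80.00 = 73.75 → 74 months.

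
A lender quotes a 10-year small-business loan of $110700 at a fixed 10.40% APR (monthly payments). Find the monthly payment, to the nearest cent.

$1,487.54

Monthly rate = 10.4%/12 = 0.0086667; payment = 110,700 × 0.0086667 / (1 − (1+0.0086667)^−120) = $1,487.54.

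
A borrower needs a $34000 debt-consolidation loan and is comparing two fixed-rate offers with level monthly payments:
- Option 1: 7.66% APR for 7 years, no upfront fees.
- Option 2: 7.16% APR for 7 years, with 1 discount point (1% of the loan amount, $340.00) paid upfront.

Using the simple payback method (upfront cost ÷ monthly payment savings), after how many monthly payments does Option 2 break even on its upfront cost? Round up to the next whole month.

Option 1: monthly rate = 7.66%/12 = 0.0063833; payment = 34,000 × 0.0063833 / (1 − (1+0.0063833)^−84) = $524.19.
Option 2: monthly rate = 7.16%/12 = 0.0059667; payment = 34,000 × 0.0059667 / (1 − (1+0.0059667)^−84) = $515.81.
Monthly savings = $524.19 − $515.81 = $8.38.
Break-even = $340.00 / $8.38 = 40.57 → 41 months.

41 months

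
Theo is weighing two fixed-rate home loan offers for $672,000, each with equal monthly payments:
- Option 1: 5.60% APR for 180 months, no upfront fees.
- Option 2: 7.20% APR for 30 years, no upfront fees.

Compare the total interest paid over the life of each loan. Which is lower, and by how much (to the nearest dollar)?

Option 1: at 5.60% the monthly rate is 0.0046667, so the payment is 672,000 × 0.0046667 / (1 − 1.0046667^−180) = $5,526.53.
Total interest on Option 1 = 180 × $5,526.53 − $672,000 = $322,775.40.
Option 2: monthly rate = 7.2%/12 = 0.0060000; payment = 672,000 × 0.0060000 / (1 − (1+0.0060000)^−360) = $4,561.46.
Total interest on Option 2 = 360 × $4,561.46 − $672,000 = $970,125.60.
Option 1 is lower by $647,350.20.

Option 1 by $647,350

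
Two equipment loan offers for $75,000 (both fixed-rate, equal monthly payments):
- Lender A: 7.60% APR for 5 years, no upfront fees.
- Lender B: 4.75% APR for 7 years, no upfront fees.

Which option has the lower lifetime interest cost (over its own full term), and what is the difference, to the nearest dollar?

Lender A: monthly rate = 7.6%/12 = 0.0063333; payment = 75,000 × 0.0063333 / (1 − (1+0.0063333)^−60) = $1,506.41.
Total interest on Lender A = 60 × $1,506.41 − $75,000 = $15,384.60.
Lender B: monthly rate = 4.75%/12 = 0.0039583; payment = 75,000 × 0.0039583 / (1 − (1+0.0039583)^−84) = $1,051.26.
Total interest on Lender B = 84 × $1,051.26 − $75,000 = $13,305.84.
Lender B is lower by $2,078.76.

Lender B by $2,079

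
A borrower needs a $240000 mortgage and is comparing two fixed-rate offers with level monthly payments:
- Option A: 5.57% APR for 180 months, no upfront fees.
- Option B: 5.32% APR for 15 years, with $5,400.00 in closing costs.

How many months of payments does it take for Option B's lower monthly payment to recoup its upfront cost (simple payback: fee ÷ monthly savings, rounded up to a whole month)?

170 months

Option A: at 5.57% the monthly rate is 0.0046417, so the payment is 240,000 × 0.0046417 / (1 − 1.0046417^−180) = $1,969.93.
Option B: monthly rate = 5.32%/12 = 0.0044333; payment = 240,000 × 0.0044333 / (1 − (1+0.0044333)^−180) = $1,938.15.
Monthly savings = $1,969.93 − $1,938.15 = $31.78.
Break-even = $5,400.00 / $31.78 = 169.92 → 170 months.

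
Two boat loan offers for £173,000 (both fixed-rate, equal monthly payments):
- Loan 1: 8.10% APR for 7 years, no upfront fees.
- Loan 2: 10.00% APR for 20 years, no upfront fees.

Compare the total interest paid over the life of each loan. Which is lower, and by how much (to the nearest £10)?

Loan 1: at 8.10% the monthly rate is 0.0067500, so the payment is 173,000 × 0.0067500 / (1 − 1.0067500^−84) = £2,705.04.
Total interest on Loan 1 = 84 × £2,705.04 − £173,000 = £54,223.36.
Loan 2: at 10.00% the monthly rate is 0.0083333, so the payment is 173,000 × 0.0083333 / (1 − 1.0083333^−240) = £1,669.49.
Total interest on Loan 2 = 240 × £1,669.49 − £173,000 = £227,677.60.
Loan 1 is lower by £173,454.24.

Loan 1 by £173,450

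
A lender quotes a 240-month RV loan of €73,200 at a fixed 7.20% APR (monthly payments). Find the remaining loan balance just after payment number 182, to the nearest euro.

€28,161

With monthly rate i = 7.2%/12 = 0.0060000, the balance after k of n payments is P · [(1+i)^n − (1+i)^k] / [(1+i)^n − 1].
(1+0.0060000)^240 = 4.20257403 and (1+0.0060000)^182 = 2.97052007, so the balance is 73,200 × (4.20257403 − 2.97052007) / (4.20257403 − 1) = €28,160.58.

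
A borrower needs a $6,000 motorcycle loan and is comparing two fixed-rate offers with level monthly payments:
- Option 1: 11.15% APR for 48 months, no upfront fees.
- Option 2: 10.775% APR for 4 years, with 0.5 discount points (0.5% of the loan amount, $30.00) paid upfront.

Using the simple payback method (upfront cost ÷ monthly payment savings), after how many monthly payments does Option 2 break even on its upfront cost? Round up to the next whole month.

28 months

Option 1: at 11.15% the monthly rate is 0.0092917, so the payment is 6,000 × 0.0092917 / (1 − 1.0092917^−48) = $155.51.
Option 2: monthly rate = 10.775%/12 = 0.0089792; payment = 6,000 × 0.0089792 / (1 − (1+0.0089792)^−48) = $154.42.
Monthly savings = $155.51 − $154.42 = $1.09.
Break-even = $30.00 / $1.09 = 27.52 → 28 months.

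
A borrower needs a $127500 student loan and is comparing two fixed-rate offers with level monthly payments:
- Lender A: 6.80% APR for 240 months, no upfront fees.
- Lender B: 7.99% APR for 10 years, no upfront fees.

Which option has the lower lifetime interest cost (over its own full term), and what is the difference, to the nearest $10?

Lender B by $48,030

Lender A: monthly rate = 6.8%/12 = 0.0056667; payment = 127,500 × 0.0056667 / (1 − (1+0.0056667)^−240) = $973.26.
Total interest on Lender A = 240 × $973.26 − $127,500 = $106,082.40.
Lender B: monthly rate = 7.99%/12 = 0.0066583; payment = 127,500 × 0.0066583 / (1 − (1+0.0066583)^−120) = $1,546.25.
Total interest on Lender B = 120 × $1,546.25 − $127,500 = $58,050.00.
Lender B is lower by $48,032.40.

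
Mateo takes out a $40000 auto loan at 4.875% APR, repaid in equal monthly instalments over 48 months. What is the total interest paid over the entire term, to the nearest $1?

$4,108

Monthly rate = 4.875%/12 = 0.0040625; payment = 40,000 × 0.0040625 / (1 − (1+0.0040625)^−48) = $918.91.
Total paid = 48 × $918.91 = $44,107.68; interest = $44,107.68 − $40,000 = $4,107.68.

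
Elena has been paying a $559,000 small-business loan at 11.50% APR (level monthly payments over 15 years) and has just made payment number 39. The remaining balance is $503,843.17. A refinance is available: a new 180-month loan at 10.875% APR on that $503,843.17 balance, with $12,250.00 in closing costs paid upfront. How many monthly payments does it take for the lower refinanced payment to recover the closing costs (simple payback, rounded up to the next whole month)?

Current payment = 559,000 × 11.5%/12 / (1 − (1+0.0095833)^−180) = $6,530.18.
Refinanced payment = 503,843.17 × 0.0090625 / (1 − (1+0.0090625)^−180) = $5,687.18.
Monthly savings = $6,530.18 − $5,687.18 = $843.00.
Break-even = $12,250.00 / $843.00 = 14.53 → 15 months.

15 months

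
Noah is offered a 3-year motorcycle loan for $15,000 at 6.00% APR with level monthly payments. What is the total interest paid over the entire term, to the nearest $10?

$1,430

At 6.00% the monthly rate is 0.0050000, so the payment is 15,000 × 0.0050000 / (1 − 1.0050000^−36) = $456.33.
Total paid = 36 × $456.33 = $16,427.88; interest = $16,427.88 − $15,000 = $1,427.88.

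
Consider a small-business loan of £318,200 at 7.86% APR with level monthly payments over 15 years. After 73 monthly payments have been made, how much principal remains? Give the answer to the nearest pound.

With monthly rate i = 7.86%/12 = 0.0065500, the balance after k of n payments is P · [(1+i)^n − (1+i)^k] / [(1+i)^n − 1].
(1+0.0065500)^180 = 3.23864669 and (1+0.0065500)^73 = 1.61057436, so the balance is 318,200 × (3.23864669 − 1.61057436) / (3.23864669 − 1) = £231,413.30.

£231,413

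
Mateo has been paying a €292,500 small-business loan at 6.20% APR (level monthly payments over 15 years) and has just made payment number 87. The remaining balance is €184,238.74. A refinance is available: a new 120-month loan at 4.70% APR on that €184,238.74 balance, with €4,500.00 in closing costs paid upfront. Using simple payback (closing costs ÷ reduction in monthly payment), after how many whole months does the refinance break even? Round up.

Current payment = 292,500 × 6.2%/12 / (1 − (1+0.0051667)^−180) = €2,500.00.
Refinanced payment = 184,238.74 × 0.0039167 / (1 − (1+0.0039167)^−120) = €1,927.23.
Monthly savings = €2,500.00 − €1,927.23 = €572.77.
Break-even = €4,500.00 / €572.77 = 7.86 → 8 months.

8 months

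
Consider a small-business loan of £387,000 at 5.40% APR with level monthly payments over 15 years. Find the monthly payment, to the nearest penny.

Monthly rate = 5.4%/12 = 0.0045000; payment = 387,000 × 0.0045000 / (1 − (1+0.0045000)^−180) = £3,141.61.

£3,141.61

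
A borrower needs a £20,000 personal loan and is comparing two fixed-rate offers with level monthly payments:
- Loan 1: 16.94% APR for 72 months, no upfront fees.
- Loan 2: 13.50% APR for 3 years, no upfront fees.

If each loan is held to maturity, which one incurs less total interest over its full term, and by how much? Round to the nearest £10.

Loan 2 by £7,550

Loan 1: monthly rate = 16.94%/12 = 0.0141167; payment = 20,000 × 0.0141167 / (1 − (1+0.0141167)^−72) = £444.25.
Total interest on Loan 1 = 72 × £444.25 − £20,000 = £11,986.00.
Loan 2: at 13.50% the monthly rate is 0.0112500, so the payment is 20,000 × 0.0112500 / (1 − 1.0112500^−36) = £678.71.
Total interest on Loan 2 = 36 × £678.71 − £20,000 = £4,433.56.
Loan 2 is lower by £7,552.44.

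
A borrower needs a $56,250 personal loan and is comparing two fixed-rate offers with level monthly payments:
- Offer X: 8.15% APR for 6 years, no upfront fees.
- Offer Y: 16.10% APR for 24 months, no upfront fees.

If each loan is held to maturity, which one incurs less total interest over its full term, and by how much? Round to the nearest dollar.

Offer Y by $5,142

Offer X: at 8.15% the monthly rate is 0.0067917, so the payment is 56,250 × 0.0067917 / (1 − 1.0067917^−72) = $990.37.
Total interest on Offer X = 72 × $990.37 − $56,250 = $15,056.64.
Offer Y: monthly rate = 16.1%/12 = 0.0134167; payment = 56,250 × 0.0134167 / (1 − (1+0.0134167)^−24) = $2,756.86.
Total interest on Offer Y = 24 × $2,756.86 − $56,250 = $9,914.64.
Offer Y is lower by $5,142.00.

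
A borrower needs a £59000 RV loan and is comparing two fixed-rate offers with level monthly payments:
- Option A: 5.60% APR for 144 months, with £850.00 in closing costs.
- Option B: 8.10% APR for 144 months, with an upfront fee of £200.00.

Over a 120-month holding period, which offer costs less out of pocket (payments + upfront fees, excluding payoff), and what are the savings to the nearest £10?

Option A: monthly rate = 5.6%/12 = 0.0046667; payment = 59,000 × 0.0046667 / (1 − (1+0.0046667)^−144) = £563.61.
Option B: monthly rate = 8.1%/12 = 0.0067500; payment = 59,000 × 0.0067500 / (1 − (1+0.0067500)^−144) = £641.89.
Over 120 months: Option A costs 120 × £563.61 + £850.00 = £68,483.20; Option B costs 120 × £641.89 + £200.00 = £77,226.80.
Option A is cheaper by £77,226.80 − £68,483.20 = £8,743.60.

Option A by £8,740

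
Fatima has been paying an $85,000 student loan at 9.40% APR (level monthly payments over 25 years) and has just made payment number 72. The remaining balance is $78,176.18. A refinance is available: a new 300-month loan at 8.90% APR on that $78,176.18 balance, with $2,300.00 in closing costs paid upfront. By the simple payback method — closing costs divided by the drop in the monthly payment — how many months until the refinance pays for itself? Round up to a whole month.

27 months

Current payment = 85,000 × 9.4%/12 / (1 − (1+0.0078333)^−300) = $736.74.
Refinanced payment = 78,176.18 × 0.0074167 / (1 − (1+0.0074167)^−300) = $650.71.
Monthly savings = $736.74 − $650.71 = $86.03.
Break-even = $2,300.00 / $86.03 = 26.73 → 27 months.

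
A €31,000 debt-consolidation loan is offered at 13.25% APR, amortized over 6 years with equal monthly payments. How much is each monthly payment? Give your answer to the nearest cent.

At 13.25% the monthly rate is 0.0110417, so the payment is 31,000 × 0.0110417 / (1 − 1.0110417^−72) = €626.40.

€626.40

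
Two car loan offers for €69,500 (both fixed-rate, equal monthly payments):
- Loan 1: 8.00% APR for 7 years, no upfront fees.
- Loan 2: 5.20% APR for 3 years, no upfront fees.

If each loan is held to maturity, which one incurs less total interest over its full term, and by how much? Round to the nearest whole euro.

Loan 2 by €15,780

Loan 1: at 8.00% the monthly rate is 0.0066667, so the payment is 69,500 × 0.0066667 / (1 − 1.0066667^−84) = €1,083.24.
Total interest on Loan 1 = 84 × €1,083.24 − €69,500 = €21,492.16.
Loan 2: monthly rate = 5.2%/12 = 0.0043333; payment = 69,500 × 0.0043333 / (1 − (1+0.0043333)^−36) = €2,089.22.
Total interest on Loan 2 = 36 × €2,089.22 − €69,500 = €5,711.92.
Loan 2 is lower by €15,780.24.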